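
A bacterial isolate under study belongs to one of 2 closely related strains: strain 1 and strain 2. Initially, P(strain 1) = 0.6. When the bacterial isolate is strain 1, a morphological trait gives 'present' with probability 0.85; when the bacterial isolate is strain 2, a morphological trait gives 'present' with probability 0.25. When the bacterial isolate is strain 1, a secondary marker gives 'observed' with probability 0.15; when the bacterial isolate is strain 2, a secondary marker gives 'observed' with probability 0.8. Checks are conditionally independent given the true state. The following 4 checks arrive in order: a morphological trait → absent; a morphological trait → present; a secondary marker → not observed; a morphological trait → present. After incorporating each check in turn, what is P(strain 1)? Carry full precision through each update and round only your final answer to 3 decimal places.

Each posterior becomes the prior for the next update.
After a morphological trait='absent': P(strain 1) = 0.15·0.6000 / (0.15·0.6000 + 0.75·0.4000) ≈ 0.2308
After a morphological trait='present': P(strain 1) = 0.85·0.2308 / (0.85·0.2308 + 0.25·0.7692) ≈ 0.5050
After a secondary marker='not observed': P(strain 1) = 0.85·0.5050 / (0.85·0.5050 + 0.2·0.4950) ≈ 0.8126
After a morphological trait='present': P(strain 1) = 0.85·0.8126 / (0.85·0.8126 + 0.25·0.1874) ≈ 0.9365

0.936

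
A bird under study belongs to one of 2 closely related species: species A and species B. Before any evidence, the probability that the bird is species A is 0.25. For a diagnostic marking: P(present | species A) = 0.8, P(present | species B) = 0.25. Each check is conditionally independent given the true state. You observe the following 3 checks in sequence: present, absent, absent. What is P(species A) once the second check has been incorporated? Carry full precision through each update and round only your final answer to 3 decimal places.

0.221

After 'present': P(species A) = 0.8·0.2500 / (0.8·0.2500 + 0.25·0.7500) ≈ 0.5161
After 'absent': P(species A) = 0.2·0.5161 / (0.2·0.5161 + 0.75·0.4839) ≈ 0.2215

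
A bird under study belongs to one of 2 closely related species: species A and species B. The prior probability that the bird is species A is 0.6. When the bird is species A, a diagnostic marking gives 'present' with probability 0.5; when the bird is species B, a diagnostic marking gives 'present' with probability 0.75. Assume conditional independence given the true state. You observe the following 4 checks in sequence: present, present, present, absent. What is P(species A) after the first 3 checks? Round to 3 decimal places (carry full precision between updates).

0.308

After 'present': P(species A) = 0.5·0.6000 / (0.5·0.6000 + 0.75·0.4000) ≈ 0.5000
After 'present': P(species A) = 0.5·0.5000 / (0.5·0.5000 + 0.75·0.5000) ≈ 0.4000
After 'present': P(species A) = 0.5·0.4000 / (0.5·0.4000 + 0.75·0.6000) ≈ 0.3077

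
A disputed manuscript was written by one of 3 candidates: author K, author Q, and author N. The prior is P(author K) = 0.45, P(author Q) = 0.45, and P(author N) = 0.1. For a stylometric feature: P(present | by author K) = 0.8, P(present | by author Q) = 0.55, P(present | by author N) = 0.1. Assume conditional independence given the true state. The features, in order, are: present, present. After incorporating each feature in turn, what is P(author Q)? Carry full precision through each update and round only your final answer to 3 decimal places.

Apply Bayes' rule sequentially, carrying P(author Q) forward.
After 'present': normaliser = 0.8·0.4500 + 0.55·0.4500 + 0.1·0.1000; P(author K) ≈ 0.5830, P(author Q) ≈ 0.4008, P(author N) ≈ 0.0162
After 'present': normaliser = 0.8·0.5830 + 0.55·0.4008 + 0.1·0.0162; P(author K) ≈ 0.6774, P(author Q) ≈ 0.3202, P(author N) ≈ 0.0024

0.320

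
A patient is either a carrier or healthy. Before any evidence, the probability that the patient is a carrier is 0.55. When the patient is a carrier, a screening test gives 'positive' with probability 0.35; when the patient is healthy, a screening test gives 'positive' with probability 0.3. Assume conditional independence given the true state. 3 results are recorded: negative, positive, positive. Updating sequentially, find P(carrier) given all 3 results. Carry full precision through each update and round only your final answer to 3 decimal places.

After 'negative': P(carrier) = 0.65·0.5500 / (0.65·0.5500 + 0.7·0.4500) ≈ 0.5316
After 'positive': P(carrier) = 0.35·0.5316 / (0.35·0.5316 + 0.3·0.4684) ≈ 0.5697
After 'positive': P(carrier) = 0.35·0.5697 / (0.35·0.5697 + 0.3·0.4303) ≈ 0.6070

0.607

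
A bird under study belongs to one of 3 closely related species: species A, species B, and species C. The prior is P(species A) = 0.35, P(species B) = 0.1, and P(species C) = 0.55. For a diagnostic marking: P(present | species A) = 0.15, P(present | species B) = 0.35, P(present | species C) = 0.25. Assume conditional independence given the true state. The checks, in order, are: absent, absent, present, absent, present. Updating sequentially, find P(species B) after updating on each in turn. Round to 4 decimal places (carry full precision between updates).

After 'absent': normaliser = 0.85·0.3500 + 0.65·0.1000 + 0.75·0.5500; P(species A) ≈ 0.3839, P(species B) ≈ 0.0839, P(species C) ≈ 0.5323
After 'absent': normaliser = 0.85·0.3839 + 0.65·0.0839 + 0.75·0.5323; P(species A) ≈ 0.4183, P(species B) ≈ 0.0699, P(species C) ≈ 0.5118
After 'present': normaliser = 0.15·0.4183 + 0.35·0.0699 + 0.25·0.5118; P(species A) ≈ 0.2916, P(species B) ≈ 0.1137, P(species C) ≈ 0.5947
After 'absent': normaliser = 0.85·0.2916 + 0.65·0.1137 + 0.75·0.5947; P(species A) ≈ 0.3229, P(species B) ≈ 0.0963, P(species C) ≈ 0.5809
After 'present': normaliser = 0.15·0.3229 + 0.35·0.0963 + 0.25·0.5809; P(species A) ≈ 0.2130, P(species B) ≈ 0.1482, P(species C) ≈ 0.6388

0.1482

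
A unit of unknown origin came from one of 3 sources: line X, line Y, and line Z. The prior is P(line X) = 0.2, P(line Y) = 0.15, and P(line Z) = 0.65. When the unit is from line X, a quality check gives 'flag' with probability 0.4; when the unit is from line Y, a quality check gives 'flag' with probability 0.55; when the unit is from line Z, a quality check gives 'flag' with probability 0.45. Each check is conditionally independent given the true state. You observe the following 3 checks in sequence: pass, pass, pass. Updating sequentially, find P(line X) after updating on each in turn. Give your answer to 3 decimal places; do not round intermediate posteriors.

After 'pass': normaliser = 0.6·0.2000 + 0.45·0.1500 + 0.55·0.6500; P(line X) ≈ 0.2202, P(line Y) ≈ 0.1239, P(line Z) ≈ 0.6560
After 'pass': normaliser = 0.6·0.2202 + 0.45·0.1239 + 0.55·0.6560; P(line X) ≈ 0.2408, P(line Y) ≈ 0.1016, P(line Z) ≈ 0.6576
After 'pass': normaliser = 0.6·0.2408 + 0.45·0.1016 + 0.55·0.6576; P(line X) ≈ 0.2618, P(line Y) ≈ 0.0828, P(line Z) ≈ 0.6554

0.262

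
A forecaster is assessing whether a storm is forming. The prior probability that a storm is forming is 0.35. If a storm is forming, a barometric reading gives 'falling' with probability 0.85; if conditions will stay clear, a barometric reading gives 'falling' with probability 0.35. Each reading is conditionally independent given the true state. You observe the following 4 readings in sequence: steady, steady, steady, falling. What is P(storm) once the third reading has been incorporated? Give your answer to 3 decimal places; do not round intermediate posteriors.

After 'steady': P(storm) = 0.15·0.3500 / (0.15·0.3500 + 0.65·0.6500) ≈ 0.1105
After 'steady': P(storm) = 0.15·0.1105 / (0.15·0.1105 + 0.65·0.8895) ≈ 0.0279
After 'steady': P(storm) = 0.15·0.0279 / (0.15·0.0279 + 0.65·0.9721) ≈ 0.0066

0.007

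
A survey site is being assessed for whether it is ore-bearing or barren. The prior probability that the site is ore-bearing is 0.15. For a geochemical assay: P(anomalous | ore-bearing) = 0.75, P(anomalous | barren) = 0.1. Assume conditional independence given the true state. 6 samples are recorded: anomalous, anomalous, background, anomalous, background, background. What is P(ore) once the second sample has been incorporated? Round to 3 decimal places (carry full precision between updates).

After 'anomalous': P(ore) = 0.75·0.1500 / (0.75·0.1500 + 0.1·0.8500) ≈ 0.5696
After 'anomalous': P(ore) = 0.75·0.5696 / (0.75·0.5696 + 0.1·0.4304) ≈ 0.9085

0.908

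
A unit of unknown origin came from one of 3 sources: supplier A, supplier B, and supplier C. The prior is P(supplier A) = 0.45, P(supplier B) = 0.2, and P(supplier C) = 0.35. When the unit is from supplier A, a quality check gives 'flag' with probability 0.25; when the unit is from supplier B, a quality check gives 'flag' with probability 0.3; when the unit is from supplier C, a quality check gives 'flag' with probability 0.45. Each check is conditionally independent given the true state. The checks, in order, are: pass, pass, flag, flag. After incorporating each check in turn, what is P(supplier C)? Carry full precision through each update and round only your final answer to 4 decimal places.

After 'pass': normaliser = 0.75·0.4500 + 0.7·0.2000 + 0.55·0.3500; P(supplier A) ≈ 0.5037, P(supplier B) ≈ 0.2090, P(supplier C) ≈ 0.2873
After 'pass': normaliser = 0.75·0.5037 + 0.7·0.2090 + 0.55·0.2873; P(supplier A) ≈ 0.5539, P(supplier B) ≈ 0.2144, P(supplier C) ≈ 0.2317
After 'flag': normaliser = 0.25·0.5539 + 0.3·0.2144 + 0.45·0.2317; P(supplier A) ≈ 0.4510, P(supplier B) ≈ 0.2095, P(supplier C) ≈ 0.3395
After 'flag': normaliser = 0.25·0.4510 + 0.3·0.2095 + 0.45·0.3395; P(supplier A) ≈ 0.3433, P(supplier B) ≈ 0.1914, P(supplier C) ≈ 0.4653

0.4653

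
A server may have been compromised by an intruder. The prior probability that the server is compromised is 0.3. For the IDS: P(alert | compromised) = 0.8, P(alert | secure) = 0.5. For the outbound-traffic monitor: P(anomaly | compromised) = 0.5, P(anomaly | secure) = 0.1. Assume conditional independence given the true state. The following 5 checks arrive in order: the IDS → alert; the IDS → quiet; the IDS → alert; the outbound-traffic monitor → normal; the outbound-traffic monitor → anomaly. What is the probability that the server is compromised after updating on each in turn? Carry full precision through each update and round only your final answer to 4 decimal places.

0.5494

Each posterior becomes the prior for the next update.
After the IDS='alert': P(compromised) = 0.8·0.3000 / (0.8·0.3000 + 0.5·0.7000) ≈ 0.4068
After the IDS='quiet': P(compromised) = 0.2·0.4068 / (0.2·0.4068 + 0.5·0.5932) ≈ 0.2152
After the IDS='alert': P(compromised) = 0.8·0.2152 / (0.8·0.2152 + 0.5·0.7848) ≈ 0.3050
After the outbound-traffic monitor='normal': P(compromised) = 0.5·0.3050 / (0.5·0.3050 + 0.9·0.6950) ≈ 0.1960
After the outbound-traffic monitor='anomaly': P(compromised) = 0.5·0.1960 / (0.5·0.1960 + 0.1·0.8040) ≈ 0.5494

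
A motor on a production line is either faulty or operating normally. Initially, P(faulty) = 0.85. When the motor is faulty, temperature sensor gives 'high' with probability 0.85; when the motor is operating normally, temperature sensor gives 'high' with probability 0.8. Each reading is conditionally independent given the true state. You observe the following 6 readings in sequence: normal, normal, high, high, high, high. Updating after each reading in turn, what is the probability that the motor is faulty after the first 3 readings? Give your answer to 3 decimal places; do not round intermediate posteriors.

After 'normal': P(faulty) = 0.15·0.8500 / (0.15·0.8500 + 0.2·0.1500) ≈ 0.8095
After 'normal': P(faulty) = 0.15·0.8095 / (0.15·0.8095 + 0.2·0.1905) ≈ 0.7612
After 'high': P(faulty) = 0.85·0.7612 / (0.85·0.7612 + 0.8·0.2388) ≈ 0.7720

0.772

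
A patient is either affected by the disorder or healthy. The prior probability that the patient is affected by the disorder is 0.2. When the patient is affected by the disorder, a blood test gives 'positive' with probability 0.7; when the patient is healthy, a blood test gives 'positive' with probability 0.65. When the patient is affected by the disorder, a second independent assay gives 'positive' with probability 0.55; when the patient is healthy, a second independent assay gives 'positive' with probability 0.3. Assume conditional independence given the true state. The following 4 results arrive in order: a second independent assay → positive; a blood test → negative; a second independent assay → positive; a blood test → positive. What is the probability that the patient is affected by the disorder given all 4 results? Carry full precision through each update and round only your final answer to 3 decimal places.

After a second independent assay='positive': P(affected) = 0.55·0.2000 / (0.55·0.2000 + 0.3·0.8000) ≈ 0.3143
After a blood test='negative': P(affected) = 0.3·0.3143 / (0.3·0.3143 + 0.35·0.6857) ≈ 0.2821
After a second independent assay='positive': P(affected) = 0.55·0.2821 / (0.55·0.2821 + 0.3·0.7179) ≈ 0.4187
After a blood test='positive': P(affected) = 0.7·0.4187 / (0.7·0.4187 + 0.65·0.5813) ≈ 0.4368

0.437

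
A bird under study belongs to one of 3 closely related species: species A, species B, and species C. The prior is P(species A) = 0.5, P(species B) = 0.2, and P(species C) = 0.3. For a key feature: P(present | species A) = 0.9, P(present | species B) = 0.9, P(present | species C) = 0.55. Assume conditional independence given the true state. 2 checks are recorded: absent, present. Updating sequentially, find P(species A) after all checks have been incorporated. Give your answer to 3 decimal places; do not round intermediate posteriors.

Each posterior becomes the prior for the next update.
After 'absent': normaliser = 0.1·0.5000 + 0.1·0.2000 + 0.45·0.3000; P(species A) ≈ 0.2439, P(species B) ≈ 0.0976, P(species C) ≈ 0.6585
After 'present': normaliser = 0.9·0.2439 + 0.9·0.0976 + 0.55·0.6585; P(species A) ≈ 0.3279, P(species B) ≈ 0.1311, P(species C) ≈ 0.5410

0.328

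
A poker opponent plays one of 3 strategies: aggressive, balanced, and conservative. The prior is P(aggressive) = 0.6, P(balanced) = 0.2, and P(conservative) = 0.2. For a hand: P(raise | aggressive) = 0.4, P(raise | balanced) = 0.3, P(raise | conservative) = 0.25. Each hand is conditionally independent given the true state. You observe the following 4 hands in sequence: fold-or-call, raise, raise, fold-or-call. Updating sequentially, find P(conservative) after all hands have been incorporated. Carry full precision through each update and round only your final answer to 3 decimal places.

0.139

After 'fold-or-call': normaliser = 0.6·0.6000 + 0.7·0.2000 + 0.75·0.2000; P(aggressive) ≈ 0.5538, P(balanced) ≈ 0.2154, P(conservative) ≈ 0.2308
After 'raise': normaliser = 0.4·0.5538 + 0.3·0.2154 + 0.25·0.2308; P(aggressive) ≈ 0.6443, P(balanced) ≈ 0.1879, P(conservative) ≈ 0.1678
After 'raise': normaliser = 0.4·0.6443 + 0.3·0.1879 + 0.25·0.1678; P(aggressive) ≈ 0.7238, P(balanced) ≈ 0.1583, P(conservative) ≈ 0.1178
After 'fold-or-call': normaliser = 0.6·0.7238 + 0.7·0.1583 + 0.75·0.1178; P(aggressive) ≈ 0.6856, P(balanced) ≈ 0.1750, P(conservative) ≈ 0.1395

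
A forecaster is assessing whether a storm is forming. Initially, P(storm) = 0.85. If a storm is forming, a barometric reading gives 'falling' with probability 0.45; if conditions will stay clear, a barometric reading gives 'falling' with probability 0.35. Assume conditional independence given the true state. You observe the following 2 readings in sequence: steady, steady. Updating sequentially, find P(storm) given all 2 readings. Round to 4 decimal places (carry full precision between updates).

0.8023

Each posterior becomes the prior for the next update.
After 'steady': P(storm) = 0.55·0.8500 / (0.55·0.8500 + 0.65·0.1500) ≈ 0.8274
After 'steady': P(storm) = 0.55·0.8274 / (0.55·0.8274 + 0.65·0.1726) ≈ 0.8023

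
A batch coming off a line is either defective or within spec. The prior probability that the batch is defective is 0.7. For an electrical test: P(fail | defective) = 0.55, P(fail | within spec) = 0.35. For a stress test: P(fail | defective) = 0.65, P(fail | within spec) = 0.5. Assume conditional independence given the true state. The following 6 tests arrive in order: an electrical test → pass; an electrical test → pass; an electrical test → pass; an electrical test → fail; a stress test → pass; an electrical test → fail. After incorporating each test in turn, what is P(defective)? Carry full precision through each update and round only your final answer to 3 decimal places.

0.572

Apply Bayes' rule sequentially, carrying P(defective) forward.
After an electrical test='pass': P(defective) = 0.45·0.7000 / (0.45·0.7000 + 0.65·0.3000) ≈ 0.6176
After an electrical test='pass': P(defective) = 0.45·0.6176 / (0.45·0.6176 + 0.65·0.3824) ≈ 0.5279
After an electrical test='pass': P(defective) = 0.45·0.5279 / (0.45·0.5279 + 0.65·0.4721) ≈ 0.4364
After an electrical test='fail': P(defective) = 0.55·0.4364 / (0.55·0.4364 + 0.35·0.5636) ≈ 0.5489
After a stress test='pass': P(defective) = 0.35·0.5489 / (0.35·0.5489 + 0.5·0.4511) ≈ 0.4599
After an electrical test='fail': P(defective) = 0.55·0.4599 / (0.55·0.4599 + 0.35·0.5401) ≈ 0.5723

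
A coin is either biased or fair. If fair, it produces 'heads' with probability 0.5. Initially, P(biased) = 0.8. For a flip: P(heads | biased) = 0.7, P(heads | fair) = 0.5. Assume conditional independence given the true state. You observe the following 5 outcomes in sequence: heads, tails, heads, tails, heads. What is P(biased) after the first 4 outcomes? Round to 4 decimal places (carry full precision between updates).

0.7384

After 'heads': P(biased) = 0.7·0.8000 / (0.7·0.8000 + 0.5·0.2000) ≈ 0.8485
After 'tails': P(biased) = 0.3·0.8485 / (0.3·0.8485 + 0.5·0.1515) ≈ 0.7706
After 'heads': P(biased) = 0.7·0.7706 / (0.7·0.7706 + 0.5·0.2294) ≈ 0.8247
After 'tails': P(biased) = 0.3·0.8247 / (0.3·0.8247 + 0.5·0.1753) ≈ 0.7384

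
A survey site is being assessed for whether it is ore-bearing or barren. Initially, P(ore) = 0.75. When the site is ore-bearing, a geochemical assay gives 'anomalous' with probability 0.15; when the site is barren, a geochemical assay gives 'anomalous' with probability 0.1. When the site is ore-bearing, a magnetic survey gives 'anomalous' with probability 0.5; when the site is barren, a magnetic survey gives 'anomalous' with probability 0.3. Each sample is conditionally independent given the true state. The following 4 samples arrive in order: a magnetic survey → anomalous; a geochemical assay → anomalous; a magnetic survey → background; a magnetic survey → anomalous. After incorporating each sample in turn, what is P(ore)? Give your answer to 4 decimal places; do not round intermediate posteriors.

After a magnetic survey='anomalous': P(ore) = 0.5·0.7500 / (0.5·0.7500 + 0.3·0.2500) ≈ 0.8333
After a geochemical assay='anomalous': P(ore) = 0.15·0.8333 / (0.15·0.8333 + 0.1·0.1667) ≈ 0.8824
After a magnetic survey='background': P(ore) = 0.5·0.8824 / (0.5·0.8824 + 0.7·0.1176) ≈ 0.8427
After a magnetic survey='anomalous': P(ore) = 0.5·0.8427 / (0.5·0.8427 + 0.3·0.1573) ≈ 0.8993

0.8993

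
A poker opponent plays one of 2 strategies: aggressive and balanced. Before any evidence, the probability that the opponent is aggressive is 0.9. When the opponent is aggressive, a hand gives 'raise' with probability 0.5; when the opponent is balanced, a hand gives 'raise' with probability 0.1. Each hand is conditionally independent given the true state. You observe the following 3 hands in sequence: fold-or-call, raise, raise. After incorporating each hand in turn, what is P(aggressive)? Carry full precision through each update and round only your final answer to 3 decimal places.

After 'fold-or-call': P(aggressive) = 0.5·0.9000 / (0.5·0.9000 + 0.9·0.1000) ≈ 0.8333
After 'raise': P(aggressive) = 0.5·0.8333 / (0.5·0.8333 + 0.1·0.1667) ≈ 0.9615
After 'raise': P(aggressive) = 0.5·0.9615 / (0.5·0.9615 + 0.1·0.0385) ≈ 0.9921

0.992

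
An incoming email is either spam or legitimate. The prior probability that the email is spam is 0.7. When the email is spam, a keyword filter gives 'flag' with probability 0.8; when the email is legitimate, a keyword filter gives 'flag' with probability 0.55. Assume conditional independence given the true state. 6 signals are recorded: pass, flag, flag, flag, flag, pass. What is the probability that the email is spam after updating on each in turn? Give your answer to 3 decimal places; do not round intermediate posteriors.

After 'pass': P(spam) = 0.2·0.7000 / (0.2·0.7000 + 0.45·0.3000) ≈ 0.5091
After 'flag': P(spam) = 0.8·0.5091 / (0.8·0.5091 + 0.55·0.4909) ≈ 0.6013
After 'flag': P(spam) = 0.8·0.6013 / (0.8·0.6013 + 0.55·0.3987) ≈ 0.6869
After 'flag': P(spam) = 0.8·0.6869 / (0.8·0.6869 + 0.55·0.3131) ≈ 0.7614
After 'flag': P(spam) = 0.8·0.7614 / (0.8·0.7614 + 0.55·0.2386) ≈ 0.8228
After 'pass': P(spam) = 0.2·0.8228 / (0.2·0.8228 + 0.45·0.1772) ≈ 0.6735

0.674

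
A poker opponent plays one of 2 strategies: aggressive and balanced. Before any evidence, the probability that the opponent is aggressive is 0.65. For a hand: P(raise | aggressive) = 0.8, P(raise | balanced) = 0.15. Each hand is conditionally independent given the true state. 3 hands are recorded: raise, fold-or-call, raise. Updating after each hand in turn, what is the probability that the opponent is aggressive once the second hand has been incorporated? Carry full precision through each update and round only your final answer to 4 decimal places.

After 'raise': P(aggressive) = 0.8·0.6500 / (0.8·0.6500 + 0.15·0.3500) ≈ 0.9083
After 'fold-or-call': P(aggressive) = 0.2·0.9083 / (0.2·0.9083 + 0.85·0.0917) ≈ 0.6997

0.6997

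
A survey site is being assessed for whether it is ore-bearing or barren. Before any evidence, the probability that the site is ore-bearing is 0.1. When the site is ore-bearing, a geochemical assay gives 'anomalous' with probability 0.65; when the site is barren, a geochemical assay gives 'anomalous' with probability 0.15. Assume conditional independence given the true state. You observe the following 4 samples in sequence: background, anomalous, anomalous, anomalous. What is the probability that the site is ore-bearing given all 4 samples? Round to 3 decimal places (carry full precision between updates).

0.788

After 'background': P(ore) = 0.35·0.1000 / (0.35·0.1000 + 0.85·0.9000) ≈ 0.0437
After 'anomalous': P(ore) = 0.65·0.0437 / (0.65·0.0437 + 0.15·0.9563) ≈ 0.1655
After 'anomalous': P(ore) = 0.65·0.1655 / (0.65·0.1655 + 0.15·0.8345) ≈ 0.4621
After 'anomalous': P(ore) = 0.65·0.4621 / (0.65·0.4621 + 0.15·0.5379) ≈ 0.7883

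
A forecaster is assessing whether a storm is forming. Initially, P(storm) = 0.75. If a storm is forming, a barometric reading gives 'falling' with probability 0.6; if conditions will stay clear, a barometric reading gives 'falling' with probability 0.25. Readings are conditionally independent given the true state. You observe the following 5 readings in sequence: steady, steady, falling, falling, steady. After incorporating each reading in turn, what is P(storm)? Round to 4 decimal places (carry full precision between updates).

0.7239

After 'steady': P(storm) = 0.4·0.7500 / (0.4·0.7500 + 0.75·0.2500) ≈ 0.6154
After 'steady': P(storm) = 0.4·0.6154 / (0.4·0.6154 + 0.75·0.3846) ≈ 0.4604
After 'falling': P(storm) = 0.6·0.4604 / (0.6·0.4604 + 0.25·0.5396) ≈ 0.6719
After 'falling': P(storm) = 0.6·0.6719 / (0.6·0.6719 + 0.25·0.3281) ≈ 0.8309
After 'steady': P(storm) = 0.4·0.8309 / (0.4·0.8309 + 0.75·0.1691) ≈ 0.7239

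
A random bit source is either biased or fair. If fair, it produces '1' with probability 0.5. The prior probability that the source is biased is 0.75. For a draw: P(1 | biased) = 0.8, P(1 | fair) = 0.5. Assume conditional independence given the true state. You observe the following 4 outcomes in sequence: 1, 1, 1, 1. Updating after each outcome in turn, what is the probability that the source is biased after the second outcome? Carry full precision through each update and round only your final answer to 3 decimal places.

After '1': P(biased) = 0.8·0.7500 / (0.8·0.7500 + 0.5·0.2500) ≈ 0.8276
After '1': P(biased) = 0.8·0.8276 / (0.8·0.8276 + 0.5·0.1724) ≈ 0.8848

0.885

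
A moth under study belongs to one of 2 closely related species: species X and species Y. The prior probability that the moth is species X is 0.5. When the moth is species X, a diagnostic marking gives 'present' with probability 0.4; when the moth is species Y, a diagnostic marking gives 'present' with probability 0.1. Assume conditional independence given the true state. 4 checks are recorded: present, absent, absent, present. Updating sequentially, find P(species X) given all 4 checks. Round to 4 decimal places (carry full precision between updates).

After 'present': P(species X) = 0.4·0.5000 / (0.4·0.5000 + 0.1·0.5000) ≈ 0.8000
After 'absent': P(species X) = 0.6·0.8000 / (0.6·0.8000 + 0.9·0.2000) ≈ 0.7273
After 'absent': P(species X) = 0.6·0.7273 / (0.6·0.7273 + 0.9·0.2727) ≈ 0.6400
After 'present': P(species X) = 0.4·0.6400 / (0.4·0.6400 + 0.1·0.3600) ≈ 0.8767

0.8767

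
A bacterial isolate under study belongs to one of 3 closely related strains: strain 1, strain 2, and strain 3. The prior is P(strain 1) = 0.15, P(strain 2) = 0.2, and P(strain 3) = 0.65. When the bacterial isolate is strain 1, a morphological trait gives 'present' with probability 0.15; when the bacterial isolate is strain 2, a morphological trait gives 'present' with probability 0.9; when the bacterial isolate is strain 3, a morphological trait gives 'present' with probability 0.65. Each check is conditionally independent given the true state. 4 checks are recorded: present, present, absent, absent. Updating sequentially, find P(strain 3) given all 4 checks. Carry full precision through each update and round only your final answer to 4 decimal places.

0.8923

After 'present': normaliser = 0.15·0.1500 + 0.9·0.2000 + 0.65·0.6500; P(strain 1) ≈ 0.0360, P(strain 2) ≈ 0.2880, P(strain 3) ≈ 0.6760
After 'present': normaliser = 0.15·0.0360 + 0.9·0.2880 + 0.65·0.6760; P(strain 1) ≈ 0.0077, P(strain 2) ≈ 0.3682, P(strain 3) ≈ 0.6241
After 'absent': normaliser = 0.85·0.0077 + 0.1·0.3682 + 0.35·0.6241; P(strain 1) ≈ 0.0249, P(strain 2) ≈ 0.1406, P(strain 3) ≈ 0.8345
After 'absent': normaliser = 0.85·0.0249 + 0.1·0.1406 + 0.35·0.8345; P(strain 1) ≈ 0.0647, P(strain 2) ≈ 0.0430, P(strain 3) ≈ 0.8923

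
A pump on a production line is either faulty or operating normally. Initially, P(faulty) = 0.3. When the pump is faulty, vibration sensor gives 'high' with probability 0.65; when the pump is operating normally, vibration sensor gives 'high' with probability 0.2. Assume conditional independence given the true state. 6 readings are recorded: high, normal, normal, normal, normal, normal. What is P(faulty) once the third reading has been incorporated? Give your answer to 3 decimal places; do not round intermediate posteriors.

0.210

After 'high': P(faulty) = 0.65·0.3000 / (0.65·0.3000 + 0.2·0.7000) ≈ 0.5821
After 'normal': P(faulty) = 0.35·0.5821 / (0.35·0.5821 + 0.8·0.4179) ≈ 0.3786
After 'normal': P(faulty) = 0.35·0.3786 / (0.35·0.3786 + 0.8·0.6214) ≈ 0.2105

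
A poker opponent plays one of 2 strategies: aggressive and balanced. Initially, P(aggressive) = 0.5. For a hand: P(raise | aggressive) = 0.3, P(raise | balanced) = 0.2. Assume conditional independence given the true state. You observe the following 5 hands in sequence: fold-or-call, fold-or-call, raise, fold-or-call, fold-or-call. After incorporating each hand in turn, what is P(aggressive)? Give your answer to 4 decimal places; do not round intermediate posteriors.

0.4679

After 'fold-or-call': P(aggressive) = 0.7·0.5000 / (0.7·0.5000 + 0.8·0.5000) ≈ 0.4667
After 'fold-or-call': P(aggressive) = 0.7·0.4667 / (0.7·0.4667 + 0.8·0.5333) ≈ 0.4336
After 'raise': P(aggressive) = 0.3·0.4336 / (0.3·0.4336 + 0.2·0.5664) ≈ 0.5345
After 'fold-or-call': P(aggressive) = 0.7·0.5345 / (0.7·0.5345 + 0.8·0.4655) ≈ 0.5012
After 'fold-or-call': P(aggressive) = 0.7·0.5012 / (0.7·0.5012 + 0.8·0.4988) ≈ 0.4679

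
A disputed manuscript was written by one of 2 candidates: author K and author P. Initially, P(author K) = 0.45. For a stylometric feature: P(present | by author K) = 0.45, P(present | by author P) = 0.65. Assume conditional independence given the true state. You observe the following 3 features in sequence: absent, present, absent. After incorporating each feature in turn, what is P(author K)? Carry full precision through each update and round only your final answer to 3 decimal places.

0.583

After 'absent': P(author K) = 0.55·0.4500 / (0.55·0.4500 + 0.35·0.5500) ≈ 0.5625
After 'present': P(author K) = 0.45·0.5625 / (0.45·0.5625 + 0.65·0.4375) ≈ 0.4709
After 'absent': P(author K) = 0.55·0.4709 / (0.55·0.4709 + 0.35·0.5291) ≈ 0.5831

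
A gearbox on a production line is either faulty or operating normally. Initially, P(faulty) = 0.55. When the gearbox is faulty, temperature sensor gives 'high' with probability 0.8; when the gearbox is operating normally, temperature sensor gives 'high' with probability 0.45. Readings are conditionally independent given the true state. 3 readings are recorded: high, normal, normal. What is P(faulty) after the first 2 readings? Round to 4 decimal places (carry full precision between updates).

0.4414

After 'high': P(faulty) = 0.8·0.5500 / (0.8·0.5500 + 0.45·0.4500) ≈ 0.6848
After 'normal': P(faulty) = 0.2·0.6848 / (0.2·0.6848 + 0.55·0.3152) ≈ 0.4414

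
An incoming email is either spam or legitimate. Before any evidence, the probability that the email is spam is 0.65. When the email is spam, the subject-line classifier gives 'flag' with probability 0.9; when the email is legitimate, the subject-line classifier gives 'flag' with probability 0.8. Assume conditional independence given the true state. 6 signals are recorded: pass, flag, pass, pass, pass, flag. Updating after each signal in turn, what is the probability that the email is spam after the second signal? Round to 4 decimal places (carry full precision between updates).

Apply Bayes' rule sequentially, carrying P(spam) forward.
After 'pass': P(spam) = 0.1·0.6500 / (0.1·0.6500 + 0.2·0.3500) ≈ 0.4815
After 'flag': P(spam) = 0.9·0.4815 / (0.9·0.4815 + 0.8·0.5185) ≈ 0.5109

0.5109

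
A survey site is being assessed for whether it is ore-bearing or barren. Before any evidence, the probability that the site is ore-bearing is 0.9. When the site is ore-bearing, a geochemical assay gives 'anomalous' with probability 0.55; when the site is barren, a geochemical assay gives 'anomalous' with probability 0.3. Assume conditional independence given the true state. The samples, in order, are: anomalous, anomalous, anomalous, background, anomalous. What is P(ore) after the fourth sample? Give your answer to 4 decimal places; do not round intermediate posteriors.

Apply Bayes' rule sequentially, carrying P(ore) forward.
After 'anomalous': P(ore) = 0.55·0.9000 / (0.55·0.9000 + 0.3·0.1000) ≈ 0.9429
After 'anomalous': P(ore) = 0.55·0.9429 / (0.55·0.9429 + 0.3·0.0571) ≈ 0.9680
After 'anomalous': P(ore) = 0.55·0.9680 / (0.55·0.9680 + 0.3·0.0320) ≈ 0.9823
After 'background': P(ore) = 0.45·0.9823 / (0.45·0.9823 + 0.7·0.0177) ≈ 0.9727

0.9727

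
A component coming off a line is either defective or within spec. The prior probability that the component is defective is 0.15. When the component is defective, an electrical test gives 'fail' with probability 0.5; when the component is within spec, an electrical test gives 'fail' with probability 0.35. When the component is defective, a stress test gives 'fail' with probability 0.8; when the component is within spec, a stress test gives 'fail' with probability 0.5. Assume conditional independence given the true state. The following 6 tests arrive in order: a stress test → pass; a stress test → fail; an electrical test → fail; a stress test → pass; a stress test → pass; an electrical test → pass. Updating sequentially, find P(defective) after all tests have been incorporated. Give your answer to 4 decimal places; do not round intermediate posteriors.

After a stress test='pass': P(defective) = 0.2·0.1500 / (0.2·0.1500 + 0.5·0.8500) ≈ 0.0659
After a stress test='fail': P(defective) = 0.8·0.0659 / (0.8·0.0659 + 0.5·0.9341) ≈ 0.1015
After an electrical test='fail': P(defective) = 0.5·0.1015 / (0.5·0.1015 + 0.35·0.8985) ≈ 0.1389
After a stress test='pass': P(defective) = 0.2·0.1389 / (0.2·0.1389 + 0.5·0.8611) ≈ 0.0606
After a stress test='pass': P(defective) = 0.2·0.0606 / (0.2·0.0606 + 0.5·0.9394) ≈ 0.0252
After an electrical test='pass': P(defective) = 0.5·0.0252 / (0.5·0.0252 + 0.65·0.9748) ≈ 0.0195

0.0195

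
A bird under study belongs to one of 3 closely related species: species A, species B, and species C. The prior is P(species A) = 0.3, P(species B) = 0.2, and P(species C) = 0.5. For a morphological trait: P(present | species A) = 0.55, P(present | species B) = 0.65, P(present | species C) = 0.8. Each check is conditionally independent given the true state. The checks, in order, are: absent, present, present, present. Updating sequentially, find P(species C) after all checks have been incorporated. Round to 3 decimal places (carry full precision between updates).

After 'absent': normaliser = 0.45·0.3000 + 0.35·0.2000 + 0.2·0.5000; P(species A) ≈ 0.4426, P(species B) ≈ 0.2295, P(species C) ≈ 0.3279
After 'present': normaliser = 0.55·0.4426 + 0.65·0.2295 + 0.8·0.3279; P(species A) ≈ 0.3717, P(species B) ≈ 0.2278, P(species C) ≈ 0.4005
After 'present': normaliser = 0.55·0.3717 + 0.65·0.2278 + 0.8·0.4005; P(species A) ≈ 0.3038, P(species B) ≈ 0.2200, P(species C) ≈ 0.4761
After 'present': normaliser = 0.55·0.3038 + 0.65·0.2200 + 0.8·0.4761; P(species A) ≈ 0.2418, P(species B) ≈ 0.2070, P(species C) ≈ 0.5512

0.551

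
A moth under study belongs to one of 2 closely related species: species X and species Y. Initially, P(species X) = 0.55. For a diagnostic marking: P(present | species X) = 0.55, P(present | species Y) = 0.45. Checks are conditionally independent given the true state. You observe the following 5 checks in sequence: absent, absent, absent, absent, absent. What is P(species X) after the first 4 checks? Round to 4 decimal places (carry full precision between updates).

After 'absent': P(species X) = 0.45·0.5500 / (0.45·0.5500 + 0.55·0.4500) ≈ 0.5000
After 'absent': P(species X) = 0.45·0.5000 / (0.45·0.5000 + 0.55·0.5000) ≈ 0.4500
After 'absent': P(species X) = 0.45·0.4500 / (0.45·0.4500 + 0.55·0.5500) ≈ 0.4010
After 'absent': P(species X) = 0.45·0.4010 / (0.45·0.4010 + 0.55·0.5990) ≈ 0.3539

0.3539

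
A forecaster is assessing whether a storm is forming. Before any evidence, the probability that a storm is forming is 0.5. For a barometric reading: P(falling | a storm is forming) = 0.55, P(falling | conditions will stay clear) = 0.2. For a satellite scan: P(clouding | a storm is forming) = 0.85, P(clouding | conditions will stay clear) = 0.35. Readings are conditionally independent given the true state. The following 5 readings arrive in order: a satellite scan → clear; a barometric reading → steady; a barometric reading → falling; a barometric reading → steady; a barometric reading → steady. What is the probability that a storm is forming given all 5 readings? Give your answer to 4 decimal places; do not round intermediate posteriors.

After a satellite scan='clear': P(storm) = 0.15·0.5000 / (0.15·0.5000 + 0.65·0.5000) ≈ 0.1875
After a barometric reading='steady': P(storm) = 0.45·0.1875 / (0.45·0.1875 + 0.8·0.8125) ≈ 0.1149
After a barometric reading='falling': P(storm) = 0.55·0.1149 / (0.55·0.1149 + 0.2·0.8851) ≈ 0.2631
After a barometric reading='steady': P(storm) = 0.45·0.2631 / (0.45·0.2631 + 0.8·0.7369) ≈ 0.1672
After a barometric reading='steady': P(storm) = 0.45·0.1672 / (0.45·0.1672 + 0.8·0.8328) ≈ 0.1015

0.1015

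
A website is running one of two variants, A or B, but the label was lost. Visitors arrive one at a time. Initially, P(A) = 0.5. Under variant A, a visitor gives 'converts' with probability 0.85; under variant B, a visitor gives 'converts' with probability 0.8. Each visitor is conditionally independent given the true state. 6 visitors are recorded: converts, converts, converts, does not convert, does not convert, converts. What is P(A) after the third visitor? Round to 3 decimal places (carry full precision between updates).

0.545

Apply Bayes' rule sequentially, carrying P(A) forward.
After 'converts': P(A) = 0.85·0.5000 / (0.85·0.5000 + 0.8·0.5000) ≈ 0.5152
After 'converts': P(A) = 0.85·0.5152 / (0.85·0.5152 + 0.8·0.4848) ≈ 0.5303
After 'converts': P(A) = 0.85·0.5303 / (0.85·0.5303 + 0.8·0.4697) ≈ 0.5453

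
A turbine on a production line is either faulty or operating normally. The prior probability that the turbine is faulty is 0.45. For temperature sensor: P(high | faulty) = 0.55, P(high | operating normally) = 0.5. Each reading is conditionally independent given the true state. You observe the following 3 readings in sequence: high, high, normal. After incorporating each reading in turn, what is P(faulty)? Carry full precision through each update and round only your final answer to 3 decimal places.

0.471

Each posterior becomes the prior for the next update.
After 'high': P(faulty) = 0.55·0.4500 / (0.55·0.4500 + 0.5·0.5500) ≈ 0.4737
After 'high': P(faulty) = 0.55·0.4737 / (0.55·0.4737 + 0.5·0.5263) ≈ 0.4975
After 'normal': P(faulty) = 0.45·0.4975 / (0.45·0.4975 + 0.5·0.5025) ≈ 0.4712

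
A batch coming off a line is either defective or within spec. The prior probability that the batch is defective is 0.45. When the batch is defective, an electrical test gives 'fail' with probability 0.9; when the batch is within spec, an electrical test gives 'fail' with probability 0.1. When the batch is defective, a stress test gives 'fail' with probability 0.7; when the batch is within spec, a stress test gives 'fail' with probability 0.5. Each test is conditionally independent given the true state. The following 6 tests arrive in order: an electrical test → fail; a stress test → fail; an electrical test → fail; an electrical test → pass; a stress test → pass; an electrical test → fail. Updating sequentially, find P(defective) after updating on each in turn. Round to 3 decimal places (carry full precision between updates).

0.982

After an electrical test='fail': P(defective) = 0.9·0.4500 / (0.9·0.4500 + 0.1·0.5500) ≈ 0.8804
After a stress test='fail': P(defective) = 0.7·0.8804 / (0.7·0.8804 + 0.5·0.1196) ≈ 0.9116
After an electrical test='fail': P(defective) = 0.9·0.9116 / (0.9·0.9116 + 0.1·0.0884) ≈ 0.9893
After an electrical test='pass': P(defective) = 0.1·0.9893 / (0.1·0.9893 + 0.9·0.0107) ≈ 0.9116
After a stress test='pass': P(defective) = 0.3·0.9116 / (0.3·0.9116 + 0.5·0.0884) ≈ 0.8608
After an electrical test='fail': P(defective) = 0.9·0.8608 / (0.9·0.8608 + 0.1·0.1392) ≈ 0.9824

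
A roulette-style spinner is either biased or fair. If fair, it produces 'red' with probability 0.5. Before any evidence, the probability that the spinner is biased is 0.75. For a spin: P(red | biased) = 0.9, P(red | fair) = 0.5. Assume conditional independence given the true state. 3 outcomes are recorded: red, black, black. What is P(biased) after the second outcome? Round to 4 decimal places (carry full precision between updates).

0.5192

After 'red': P(biased) = 0.9·0.7500 / (0.9·0.7500 + 0.5·0.2500) ≈ 0.8438
After 'black': P(biased) = 0.1·0.8438 / (0.1·0.8438 + 0.5·0.1562) ≈ 0.5192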